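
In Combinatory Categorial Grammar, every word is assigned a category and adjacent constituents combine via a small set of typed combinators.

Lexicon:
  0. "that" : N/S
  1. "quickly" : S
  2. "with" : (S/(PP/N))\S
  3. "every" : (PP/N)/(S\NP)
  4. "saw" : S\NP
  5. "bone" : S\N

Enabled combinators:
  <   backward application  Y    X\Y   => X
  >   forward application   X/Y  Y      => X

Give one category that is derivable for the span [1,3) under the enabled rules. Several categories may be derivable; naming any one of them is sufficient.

[0,6] S   <
  [0,5] N   >
    [0,1] "that" : N/S
    [1,5] S   >
      [1,3] S/(PP/N)   <
        [1,2] "quickly" : S
        [2,3] "with" : (S/(PP/N))\S
      [3,5] PP/N   >
        [3,4] "every" : (PP/N)/(S\NP)
        [4,5] "saw" : S\NP
  [5,6] "bone" : S\N

S/(PP/N)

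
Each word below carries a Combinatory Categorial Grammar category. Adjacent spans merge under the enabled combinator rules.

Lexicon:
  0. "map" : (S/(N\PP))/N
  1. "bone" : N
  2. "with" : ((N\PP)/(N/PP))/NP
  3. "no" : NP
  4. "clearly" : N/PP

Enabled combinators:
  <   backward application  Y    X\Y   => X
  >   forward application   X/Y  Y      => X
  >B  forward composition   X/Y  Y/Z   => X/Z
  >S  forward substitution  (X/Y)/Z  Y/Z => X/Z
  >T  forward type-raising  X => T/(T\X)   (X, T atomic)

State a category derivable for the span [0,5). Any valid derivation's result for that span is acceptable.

[0,5] S   >
  [0,2] S/(N\PP)   >
    [0,1] "map" : (S/(N\PP))/N
    [1,2] "bone" : N
  [2,5] N\PP   >
    [2,4] (N\PP)/(N/PP)   >
      [2,3] "with" : ((N\PP)/(N/PP))/NP
      [3,4] "no" : NP
    [4,5] "clearly" : N/PP

S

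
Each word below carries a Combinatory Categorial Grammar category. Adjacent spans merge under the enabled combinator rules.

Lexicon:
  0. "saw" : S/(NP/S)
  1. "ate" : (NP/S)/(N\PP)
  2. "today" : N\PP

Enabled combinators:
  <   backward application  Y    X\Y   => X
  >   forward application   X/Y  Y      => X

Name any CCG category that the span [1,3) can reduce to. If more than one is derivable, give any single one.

NP/S

[0,3] S   >
  [0,1] "saw" : S/(NP/S)
  [1,3] NP/S   >
    [1,2] "ate" : (NP/S)/(N\PP)
    [2,3] "today" : N\PP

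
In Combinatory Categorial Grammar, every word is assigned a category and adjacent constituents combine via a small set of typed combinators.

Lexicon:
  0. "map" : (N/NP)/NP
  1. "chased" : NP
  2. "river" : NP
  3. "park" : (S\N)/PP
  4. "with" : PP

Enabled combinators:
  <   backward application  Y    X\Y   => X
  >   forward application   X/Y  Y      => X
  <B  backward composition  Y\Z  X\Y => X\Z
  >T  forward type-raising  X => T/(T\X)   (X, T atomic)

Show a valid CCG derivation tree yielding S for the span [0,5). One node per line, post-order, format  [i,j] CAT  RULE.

[0,1] (N/NP)/NP  lex  "map"
[1,2] NP  lex  "chased"
[0,2] N/NP  >  k=1
[2,3] NP  lex  "river"
[0,3] N  >  k=2
[3,4] (S\N)/PP  lex  "park"
[4,5] PP  lex  "with"
[3,5] S\N  >  k=4
[0,5] S  <  k=3

[0,5] S   <
  [0,3] N   >
    [0,2] N/NP   >
      [0,1] "map" : (N/NP)/NP
      [1,2] "chased" : NP
    [2,3] "river" : NP
  [3,5] S\N   >
    [3,4] "park" : (S\N)/PP
    [4,5] "with" : PP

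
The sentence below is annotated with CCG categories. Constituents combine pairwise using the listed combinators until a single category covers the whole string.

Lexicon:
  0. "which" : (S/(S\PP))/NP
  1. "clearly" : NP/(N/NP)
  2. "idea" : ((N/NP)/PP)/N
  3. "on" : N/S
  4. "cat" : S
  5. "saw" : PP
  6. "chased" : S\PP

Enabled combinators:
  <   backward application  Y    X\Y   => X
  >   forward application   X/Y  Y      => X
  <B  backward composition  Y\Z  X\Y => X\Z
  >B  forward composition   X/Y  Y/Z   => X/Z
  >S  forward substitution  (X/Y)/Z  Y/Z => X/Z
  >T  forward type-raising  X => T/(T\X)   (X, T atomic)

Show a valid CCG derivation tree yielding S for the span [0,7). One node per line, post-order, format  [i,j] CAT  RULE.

[0,7] S   >
  [0,6] S/(S\PP)   >
    [0,1] "which" : (S/(S\PP))/NP
    [1,6] NP   >
      [1,5] NP/PP   >B
        [1,2] "clearly" : NP/(N/NP)
        [2,5] (N/NP)/PP   >
          [2,3] "idea" : ((N/NP)/PP)/N
          [3,5] N   >
            [3,4] "on" : N/S
            [4,5] "cat" : S
      [5,6] "saw" : PP
  [6,7] "chased" : S\PP

[0,1] (S/(S\PP))/NP  lex  "which"
[1,2] NP/(N/NP)  lex  "clearly"
[2,3] ((N/NP)/PP)/N  lex  "idea"
[3,4] N/S  lex  "on"
[4,5] S  lex  "cat"
[3,5] N  >  k=4
[2,5] (N/NP)/PP  >  k=3
[1,5] NP/PP  >B  k=2
[5,6] PP  lex  "saw"
[1,6] NP  >  k=5
[0,6] S/(S\PP)  >  k=1
[6,7] S\PP  lex  "chased"
[0,7] S  >  k=6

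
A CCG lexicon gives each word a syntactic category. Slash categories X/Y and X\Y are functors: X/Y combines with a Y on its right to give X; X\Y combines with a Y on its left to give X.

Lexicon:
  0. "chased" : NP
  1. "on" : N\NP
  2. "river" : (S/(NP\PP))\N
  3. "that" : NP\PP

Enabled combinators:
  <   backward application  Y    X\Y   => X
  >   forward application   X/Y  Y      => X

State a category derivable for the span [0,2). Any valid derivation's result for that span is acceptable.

N

[0,4] S   >
  [0,3] S/(NP\PP)   <
    [0,2] N   <
      [0,1] "chased" : NP
      [1,2] "on" : N\NP
    [2,3] "river" : (S/(NP\PP))\N
  [3,4] "that" : NP\PP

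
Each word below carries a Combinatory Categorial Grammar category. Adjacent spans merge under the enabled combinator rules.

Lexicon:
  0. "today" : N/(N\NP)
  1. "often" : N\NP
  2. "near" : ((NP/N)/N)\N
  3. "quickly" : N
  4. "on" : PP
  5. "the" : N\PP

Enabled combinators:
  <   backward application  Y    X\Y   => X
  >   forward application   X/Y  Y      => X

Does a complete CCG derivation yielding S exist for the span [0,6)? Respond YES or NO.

NO

N/(N\NP) N\NP ((NP/N)/N)\N N PP N\PP
CKY chart[0,6] = {NP}; S ∉ chart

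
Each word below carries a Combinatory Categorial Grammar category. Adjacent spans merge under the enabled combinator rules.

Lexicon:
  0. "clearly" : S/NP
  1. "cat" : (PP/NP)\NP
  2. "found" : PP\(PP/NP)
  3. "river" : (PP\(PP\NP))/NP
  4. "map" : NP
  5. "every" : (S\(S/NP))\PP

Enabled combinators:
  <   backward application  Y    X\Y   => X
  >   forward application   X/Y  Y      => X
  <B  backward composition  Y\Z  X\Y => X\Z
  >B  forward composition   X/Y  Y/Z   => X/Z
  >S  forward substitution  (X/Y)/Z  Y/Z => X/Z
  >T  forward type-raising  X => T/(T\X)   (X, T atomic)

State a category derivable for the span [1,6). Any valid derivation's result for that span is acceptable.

S\(S/NP)

[0,6] S   <
  [0,1] "clearly" : S/NP
  [1,6] S\(S/NP)   <
    [1,5] PP   <
      [1,3] PP\NP   <B
        [1,2] "cat" : (PP/NP)\NP
        [2,3] "found" : PP\(PP/NP)
      [3,5] PP\(PP\NP)   >
        [3,4] "river" : (PP\(PP\NP))/NP
        [4,5] "map" : NP
    [5,6] "every" : (S\(S/NP))\PP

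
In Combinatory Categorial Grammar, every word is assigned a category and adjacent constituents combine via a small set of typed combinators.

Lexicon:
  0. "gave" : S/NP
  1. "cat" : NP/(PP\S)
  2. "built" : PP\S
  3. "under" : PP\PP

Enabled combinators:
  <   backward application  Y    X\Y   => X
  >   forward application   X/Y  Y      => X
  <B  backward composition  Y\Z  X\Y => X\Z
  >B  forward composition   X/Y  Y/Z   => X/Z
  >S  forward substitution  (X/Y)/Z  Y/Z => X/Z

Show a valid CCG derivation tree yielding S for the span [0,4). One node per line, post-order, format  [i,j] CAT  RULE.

[0,1] S/NP  lex  "gave"
[1,2] NP/(PP\S)  lex  "cat"
[2,3] PP\S  lex  "built"
[3,4] PP\PP  lex  "under"
[2,4] PP\S  <B  k=3
[1,4] NP  >  k=2
[0,4] S  >  k=1

[0,4] S   >
  [0,1] "gave" : S/NP
  [1,4] NP   >
    [1,2] "cat" : NP/(PP\S)
    [2,4] PP\S   <B
      [2,3] "built" : PP\S
      [3,4] "under" : PP\PP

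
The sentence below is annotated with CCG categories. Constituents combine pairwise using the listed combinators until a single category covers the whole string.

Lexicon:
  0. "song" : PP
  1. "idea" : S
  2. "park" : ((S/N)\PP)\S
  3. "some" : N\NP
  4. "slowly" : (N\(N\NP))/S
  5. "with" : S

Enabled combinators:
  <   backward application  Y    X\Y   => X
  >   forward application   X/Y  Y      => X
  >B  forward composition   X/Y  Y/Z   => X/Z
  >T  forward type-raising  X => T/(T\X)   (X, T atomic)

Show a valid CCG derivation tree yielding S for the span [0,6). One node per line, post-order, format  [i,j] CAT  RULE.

[0,6] S   >
  [0,3] S/N   <
    [0,1] "song" : PP
    [1,3] (S/N)\PP   <
      [1,2] "idea" : S
      [2,3] "park" : ((S/N)\PP)\S
  [3,6] N   <
    [3,4] "some" : N\NP
    [4,6] N\(N\NP)   >
      [4,5] "slowly" : (N\(N\NP))/S
      [5,6] "with" : S

[0,1] PP  lex  "song"
[1,2] S  lex  "idea"
[2,3] ((S/N)\PP)\S  lex  "park"
[1,3] (S/N)\PP  <  k=2
[0,3] S/N  <  k=1
[3,4] N\NP  lex  "some"
[4,5] (N\(N\NP))/S  lex  "slowly"
[5,6] S  lex  "with"
[4,6] N\(N\NP)  >  k=5
[3,6] N  <  k=4
[0,6] S  >  k=3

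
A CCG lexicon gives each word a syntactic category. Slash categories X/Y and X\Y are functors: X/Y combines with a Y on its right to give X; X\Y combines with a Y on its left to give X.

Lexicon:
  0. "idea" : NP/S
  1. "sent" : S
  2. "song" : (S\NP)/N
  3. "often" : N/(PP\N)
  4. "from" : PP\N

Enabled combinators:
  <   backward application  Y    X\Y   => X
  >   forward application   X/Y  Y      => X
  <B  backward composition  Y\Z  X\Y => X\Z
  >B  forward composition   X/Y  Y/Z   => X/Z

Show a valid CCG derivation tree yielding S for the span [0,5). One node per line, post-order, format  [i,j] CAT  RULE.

[0,1] NP/S  lex  "idea"
[1,2] S  lex  "sent"
[0,2] NP  >  k=1
[2,3] (S\NP)/N  lex  "song"
[3,4] N/(PP\N)  lex  "often"
[4,5] PP\N  lex  "from"
[3,5] N  >  k=4
[2,5] S\NP  >  k=3
[0,5] S  <  k=2

[0,5] S   <
  [0,2] NP   >
    [0,1] "idea" : NP/S
    [1,2] "sent" : S
  [2,5] S\NP   >
    [2,3] "song" : (S\NP)/N
    [3,5] N   >
      [3,4] "often" : N/(PP\N)
      [4,5] "from" : PP\N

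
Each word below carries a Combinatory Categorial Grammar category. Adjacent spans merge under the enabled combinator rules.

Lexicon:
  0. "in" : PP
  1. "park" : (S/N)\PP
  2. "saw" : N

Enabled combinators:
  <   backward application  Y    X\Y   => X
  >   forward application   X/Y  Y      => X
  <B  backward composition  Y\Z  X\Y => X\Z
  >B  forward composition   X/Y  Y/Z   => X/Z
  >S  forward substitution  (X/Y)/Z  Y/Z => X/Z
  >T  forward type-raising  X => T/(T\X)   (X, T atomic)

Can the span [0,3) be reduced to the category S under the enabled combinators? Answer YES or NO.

[0,3] S   >
  [0,2] S/N   <
    [0,1] "in" : PP
    [1,2] "park" : (S/N)\PP
  [2,3] "saw" : N

YES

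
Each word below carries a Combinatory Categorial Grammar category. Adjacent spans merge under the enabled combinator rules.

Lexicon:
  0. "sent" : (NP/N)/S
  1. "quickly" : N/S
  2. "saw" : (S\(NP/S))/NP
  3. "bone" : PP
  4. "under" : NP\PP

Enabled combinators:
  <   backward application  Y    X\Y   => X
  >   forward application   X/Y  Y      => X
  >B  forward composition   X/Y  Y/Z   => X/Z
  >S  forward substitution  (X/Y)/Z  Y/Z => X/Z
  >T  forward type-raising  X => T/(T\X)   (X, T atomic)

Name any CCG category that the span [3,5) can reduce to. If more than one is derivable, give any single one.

[0,5] S   <
  [0,2] NP/S   >S
    [0,1] "sent" : (NP/N)/S
    [1,2] "quickly" : N/S
  [2,5] S\(NP/S)   >
    [2,3] "saw" : (S\(NP/S))/NP
    [3,5] NP   >
      [3,4] NP/(NP\PP)   >T
        [3,4] "bone" : PP
      [4,5] "under" : NP\PP

NP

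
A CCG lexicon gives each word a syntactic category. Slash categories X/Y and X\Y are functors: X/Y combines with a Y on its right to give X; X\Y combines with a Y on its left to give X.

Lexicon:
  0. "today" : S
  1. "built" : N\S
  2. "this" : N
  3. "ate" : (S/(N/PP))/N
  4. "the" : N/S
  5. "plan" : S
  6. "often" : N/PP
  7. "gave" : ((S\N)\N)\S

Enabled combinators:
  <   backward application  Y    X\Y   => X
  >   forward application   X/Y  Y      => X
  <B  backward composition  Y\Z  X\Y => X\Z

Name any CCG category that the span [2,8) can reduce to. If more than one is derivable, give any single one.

[0,8] S   <
  [0,2] N   <
    [0,1] "today" : S
    [1,2] "built" : N\S
  [2,8] S\N   <
    [2,3] "this" : N
    [3,8] (S\N)\N   <
      [3,7] S   >
        [3,6] S/(N/PP)   >
          [3,4] "ate" : (S/(N/PP))/N
          [4,6] N   >
            [4,5] "the" : N/S
            [5,6] "plan" : S
        [6,7] "often" : N/PP
      [7,8] "gave" : ((S\N)\N)\S

S\N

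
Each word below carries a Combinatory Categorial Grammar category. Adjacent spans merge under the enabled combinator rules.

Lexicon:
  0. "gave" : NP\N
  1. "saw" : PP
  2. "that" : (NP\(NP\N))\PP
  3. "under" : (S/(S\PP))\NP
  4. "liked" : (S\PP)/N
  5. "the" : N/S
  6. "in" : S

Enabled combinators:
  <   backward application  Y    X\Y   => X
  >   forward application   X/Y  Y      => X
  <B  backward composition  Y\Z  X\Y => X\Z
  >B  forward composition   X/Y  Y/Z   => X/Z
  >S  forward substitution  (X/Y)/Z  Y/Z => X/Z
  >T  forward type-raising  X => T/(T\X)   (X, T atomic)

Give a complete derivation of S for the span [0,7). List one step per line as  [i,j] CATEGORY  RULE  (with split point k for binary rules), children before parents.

[0,1] NP\N  lex  "gave"
[1,2] PP  lex  "saw"
[2,3] (NP\(NP\N))\PP  lex  "that"
[1,3] NP\(NP\N)  <  k=2
[0,3] NP  <  k=1
[3,4] (S/(S\PP))\NP  lex  "under"
[0,4] S/(S\PP)  <  k=3
[4,5] (S\PP)/N  lex  "liked"
[5,6] N/S  lex  "the"
[6,7] S  lex  "in"
[5,7] N  >  k=6
[4,7] S\PP  >  k=5
[0,7] S  >  k=4

[0,7] S   >
  [0,4] S/(S\PP)   <
    [0,3] NP   <
      [0,1] "gave" : NP\N
      [1,3] NP\(NP\N)   <
        [1,2] "saw" : PP
        [2,3] "that" : (NP\(NP\N))\PP
    [3,4] "under" : (S/(S\PP))\NP
  [4,7] S\PP   >
    [4,5] "liked" : (S\PP)/N
    [5,7] N   >
      [5,6] "the" : N/S
      [6,7] "in" : S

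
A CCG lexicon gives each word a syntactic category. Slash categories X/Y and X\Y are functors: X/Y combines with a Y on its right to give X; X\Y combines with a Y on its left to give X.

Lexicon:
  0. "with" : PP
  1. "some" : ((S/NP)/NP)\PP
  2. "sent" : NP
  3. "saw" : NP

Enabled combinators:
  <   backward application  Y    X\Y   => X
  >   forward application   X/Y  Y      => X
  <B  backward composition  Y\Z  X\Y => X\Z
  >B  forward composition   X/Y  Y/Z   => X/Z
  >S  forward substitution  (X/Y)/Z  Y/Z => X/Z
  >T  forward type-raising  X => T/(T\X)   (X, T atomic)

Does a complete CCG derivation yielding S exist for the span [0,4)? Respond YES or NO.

[0,4] S   >
  [0,3] S/NP   >
    [0,2] (S/NP)/NP   <
      [0,1] "with" : PP
      [1,2] "some" : ((S/NP)/NP)\PP
    [2,3] "sent" : NP
  [3,4] "saw" : NP

YES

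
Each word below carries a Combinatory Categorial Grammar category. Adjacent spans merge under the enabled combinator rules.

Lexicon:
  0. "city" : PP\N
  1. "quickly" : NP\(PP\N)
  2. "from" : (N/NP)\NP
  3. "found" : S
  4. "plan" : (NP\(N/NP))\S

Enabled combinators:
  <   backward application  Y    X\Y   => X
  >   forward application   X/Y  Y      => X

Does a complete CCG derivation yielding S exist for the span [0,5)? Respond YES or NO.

NO

PP\N NP\(PP\N) (N/NP)\NP S (NP\(N/NP))\S
CKY chart[0,5] = {NP}; S ∉ chart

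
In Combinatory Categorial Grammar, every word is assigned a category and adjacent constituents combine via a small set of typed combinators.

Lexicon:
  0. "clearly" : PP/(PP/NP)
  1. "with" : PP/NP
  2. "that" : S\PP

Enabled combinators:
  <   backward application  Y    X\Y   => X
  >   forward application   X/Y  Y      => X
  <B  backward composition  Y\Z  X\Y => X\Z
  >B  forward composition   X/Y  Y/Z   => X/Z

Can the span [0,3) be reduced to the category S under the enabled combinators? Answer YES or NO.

YES

[0,3] S   <
  [0,2] PP   >
    [0,1] "clearly" : PP/(PP/NP)
    [1,2] "with" : PP/NP
  [2,3] "that" : S\PP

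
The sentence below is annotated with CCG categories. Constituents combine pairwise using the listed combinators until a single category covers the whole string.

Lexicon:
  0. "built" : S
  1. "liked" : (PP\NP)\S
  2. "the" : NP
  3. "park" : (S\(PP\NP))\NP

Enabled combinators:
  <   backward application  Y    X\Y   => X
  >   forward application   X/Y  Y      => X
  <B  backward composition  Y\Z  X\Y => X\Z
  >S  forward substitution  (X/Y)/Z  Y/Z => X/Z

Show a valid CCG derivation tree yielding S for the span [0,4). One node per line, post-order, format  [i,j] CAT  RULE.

[0,4] S   <
  [0,2] PP\NP   <
    [0,1] "built" : S
    [1,2] "liked" : (PP\NP)\S
  [2,4] S\(PP\NP)   <
    [2,3] "the" : NP
    [3,4] "park" : (S\(PP\NP))\NP

[0,1] S  lex  "built"
[1,2] (PP\NP)\S  lex  "liked"
[0,2] PP\NP  <  k=1
[2,3] NP  lex  "the"
[3,4] (S\(PP\NP))\NP  lex  "park"
[2,4] S\(PP\NP)  <  k=3
[0,4] S  <  k=2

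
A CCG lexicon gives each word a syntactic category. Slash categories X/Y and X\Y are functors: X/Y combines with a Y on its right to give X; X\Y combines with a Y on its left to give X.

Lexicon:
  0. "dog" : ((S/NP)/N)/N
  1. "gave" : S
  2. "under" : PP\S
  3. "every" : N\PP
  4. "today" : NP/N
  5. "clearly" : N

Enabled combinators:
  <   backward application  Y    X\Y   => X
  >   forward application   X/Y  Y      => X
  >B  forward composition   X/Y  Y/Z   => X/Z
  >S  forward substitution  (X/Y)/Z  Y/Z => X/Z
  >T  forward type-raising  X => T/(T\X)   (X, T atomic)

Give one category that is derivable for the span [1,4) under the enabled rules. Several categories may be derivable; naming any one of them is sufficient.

[0,6] S   >
  [0,5] S/N   >S
    [0,4] (S/NP)/N   >
      [0,1] "dog" : ((S/NP)/N)/N
      [1,4] N   <
        [1,3] PP   <
          [1,2] "gave" : S
          [2,3] "under" : PP\S
        [3,4] "every" : N\PP
    [4,5] "today" : NP/N
  [5,6] "clearly" : N

N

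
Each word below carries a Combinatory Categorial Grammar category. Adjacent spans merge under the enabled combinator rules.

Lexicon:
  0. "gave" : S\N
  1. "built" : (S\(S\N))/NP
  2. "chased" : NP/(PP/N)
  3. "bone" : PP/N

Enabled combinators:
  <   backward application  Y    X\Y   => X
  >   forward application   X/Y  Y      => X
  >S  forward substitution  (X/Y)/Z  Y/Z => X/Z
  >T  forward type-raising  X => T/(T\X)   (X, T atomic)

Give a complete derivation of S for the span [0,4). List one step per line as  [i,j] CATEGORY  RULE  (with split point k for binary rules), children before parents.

[0,1] S\N  lex  "gave"
[1,2] (S\(S\N))/NP  lex  "built"
[2,3] NP/(PP/N)  lex  "chased"
[3,4] PP/N  lex  "bone"
[2,4] NP  >  k=3
[1,4] S\(S\N)  >  k=2
[0,4] S  <  k=1

[0,4] S   <
  [0,1] "gave" : S\N
  [1,4] S\(S\N)   >
    [1,2] "built" : (S\(S\N))/NP
    [2,4] NP   >
      [2,3] "chased" : NP/(PP/N)
      [3,4] "bone" : PP/N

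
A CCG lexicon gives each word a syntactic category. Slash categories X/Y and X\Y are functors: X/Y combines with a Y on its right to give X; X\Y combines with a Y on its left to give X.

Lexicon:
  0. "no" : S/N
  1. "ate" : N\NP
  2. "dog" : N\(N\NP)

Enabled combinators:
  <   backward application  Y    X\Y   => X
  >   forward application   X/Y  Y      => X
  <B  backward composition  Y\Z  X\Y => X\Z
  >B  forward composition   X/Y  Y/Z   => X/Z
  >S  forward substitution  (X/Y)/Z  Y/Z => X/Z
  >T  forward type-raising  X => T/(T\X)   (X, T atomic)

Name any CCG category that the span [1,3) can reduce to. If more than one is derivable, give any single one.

[0,3] S   >
  [0,1] "no" : S/N
  [1,3] N   <
    [1,2] "ate" : N\NP
    [2,3] "dog" : N\(N\NP)

N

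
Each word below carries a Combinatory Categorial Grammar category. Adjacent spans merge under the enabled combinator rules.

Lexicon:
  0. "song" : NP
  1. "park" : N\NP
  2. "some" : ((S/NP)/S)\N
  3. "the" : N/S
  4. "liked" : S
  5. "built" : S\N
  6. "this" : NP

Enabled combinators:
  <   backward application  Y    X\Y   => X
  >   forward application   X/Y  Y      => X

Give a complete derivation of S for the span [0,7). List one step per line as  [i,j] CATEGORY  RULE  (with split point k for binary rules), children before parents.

[0,7] S   >
  [0,6] S/NP   >
    [0,3] (S/NP)/S   <
      [0,2] N   <
        [0,1] "song" : NP
        [1,2] "park" : N\NP
      [2,3] "some" : ((S/NP)/S)\N
    [3,6] S   <
      [3,5] N   >
        [3,4] "the" : N/S
        [4,5] "liked" : S
      [5,6] "built" : S\N
  [6,7] "this" : NP

[0,1] NP  lex  "song"
[1,2] N\NP  lex  "park"
[0,2] N  <  k=1
[2,3] ((S/NP)/S)\N  lex  "some"
[0,3] (S/NP)/S  <  k=2
[3,4] N/S  lex  "the"
[4,5] S  lex  "liked"
[3,5] N  >  k=4
[5,6] S\N  lex  "built"
[3,6] S  <  k=5
[0,6] S/NP  >  k=3
[6,7] NP  lex  "this"
[0,7] S  >  k=6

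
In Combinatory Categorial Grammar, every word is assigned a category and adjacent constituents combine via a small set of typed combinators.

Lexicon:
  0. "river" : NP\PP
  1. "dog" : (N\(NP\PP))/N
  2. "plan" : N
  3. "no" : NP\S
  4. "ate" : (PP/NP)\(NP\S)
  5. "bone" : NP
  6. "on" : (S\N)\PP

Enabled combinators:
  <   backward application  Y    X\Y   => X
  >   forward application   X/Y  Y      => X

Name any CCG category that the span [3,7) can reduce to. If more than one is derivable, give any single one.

[0,7] S   <
  [0,3] N   <
    [0,1] "river" : NP\PP
    [1,3] N\(NP\PP)   >
      [1,2] "dog" : (N\(NP\PP))/N
      [2,3] "plan" : N
  [3,7] S\N   <
    [3,6] PP   >
      [3,5] PP/NP   <
        [3,4] "no" : NP\S
        [4,5] "ate" : (PP/NP)\(NP\S)
      [5,6] "bone" : NP
    [6,7] "on" : (S\N)\PP

S\N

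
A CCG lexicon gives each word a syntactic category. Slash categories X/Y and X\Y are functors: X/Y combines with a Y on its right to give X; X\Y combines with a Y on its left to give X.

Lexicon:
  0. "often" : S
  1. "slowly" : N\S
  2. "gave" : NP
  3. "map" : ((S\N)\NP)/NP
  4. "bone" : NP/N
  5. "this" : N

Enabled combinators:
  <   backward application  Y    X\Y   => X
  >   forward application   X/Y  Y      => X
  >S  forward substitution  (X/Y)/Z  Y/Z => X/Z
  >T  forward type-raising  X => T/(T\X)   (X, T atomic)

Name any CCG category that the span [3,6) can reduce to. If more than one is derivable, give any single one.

(S\N)\NP

[0,6] S   <
  [0,2] N   <
    [0,1] "often" : S
    [1,2] "slowly" : N\S
  [2,6] S\N   <
    [2,3] "gave" : NP
    [3,6] (S\N)\NP   >
      [3,4] "map" : ((S\N)\NP)/NP
      [4,6] NP   >
        [4,5] "bone" : NP/N
        [5,6] "this" : N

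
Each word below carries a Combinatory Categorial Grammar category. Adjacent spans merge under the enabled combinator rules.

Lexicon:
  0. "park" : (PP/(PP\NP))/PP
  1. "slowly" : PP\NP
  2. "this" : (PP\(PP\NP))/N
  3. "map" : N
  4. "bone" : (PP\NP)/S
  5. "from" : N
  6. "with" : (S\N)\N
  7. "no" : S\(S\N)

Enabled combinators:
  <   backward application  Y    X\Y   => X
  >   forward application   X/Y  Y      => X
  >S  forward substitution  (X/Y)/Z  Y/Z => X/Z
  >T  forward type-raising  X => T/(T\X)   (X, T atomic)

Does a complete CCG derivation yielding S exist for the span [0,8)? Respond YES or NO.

(PP/(PP\NP))/PP PP\NP (PP\(PP\NP))/N N (PP\NP)/S N (S\N)\N S\(S\N)
CKY chart[0,8] = {N/(N\PP), NP/(NP\PP), PP, PP/(PP\PP), S/(S\PP)}; S ∉ chart

NO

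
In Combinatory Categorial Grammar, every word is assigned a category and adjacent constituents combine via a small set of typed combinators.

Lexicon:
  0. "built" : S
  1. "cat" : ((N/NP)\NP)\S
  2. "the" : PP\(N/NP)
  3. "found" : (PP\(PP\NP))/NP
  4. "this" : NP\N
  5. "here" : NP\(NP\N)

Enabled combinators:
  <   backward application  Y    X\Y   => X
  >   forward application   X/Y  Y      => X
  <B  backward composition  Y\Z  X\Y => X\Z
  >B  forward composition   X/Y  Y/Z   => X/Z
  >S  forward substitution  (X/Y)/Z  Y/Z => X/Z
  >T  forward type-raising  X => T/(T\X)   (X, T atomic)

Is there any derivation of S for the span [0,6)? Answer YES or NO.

S ((N/NP)\NP)\S PP\(N/NP) (PP\(PP\NP))/NP NP\N NP\(NP\N)
CKY chart[0,6] = {N/(N\PP), NP/(NP\PP), PP, PP/(PP\PP), S/(S\PP)}; S ∉ chart

NO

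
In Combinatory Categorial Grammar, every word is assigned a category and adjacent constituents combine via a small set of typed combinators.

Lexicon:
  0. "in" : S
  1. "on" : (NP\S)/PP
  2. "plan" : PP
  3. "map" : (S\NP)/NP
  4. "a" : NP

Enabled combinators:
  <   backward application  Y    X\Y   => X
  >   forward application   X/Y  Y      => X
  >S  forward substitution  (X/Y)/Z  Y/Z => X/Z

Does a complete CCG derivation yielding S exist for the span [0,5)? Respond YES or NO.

[0,5] S   <
  [0,3] NP   <
    [0,1] "in" : S
    [1,3] NP\S   >
      [1,2] "on" : (NP\S)/PP
      [2,3] "plan" : PP
  [3,5] S\NP   >
    [3,4] "map" : (S\NP)/NP
    [4,5] "a" : NP

YES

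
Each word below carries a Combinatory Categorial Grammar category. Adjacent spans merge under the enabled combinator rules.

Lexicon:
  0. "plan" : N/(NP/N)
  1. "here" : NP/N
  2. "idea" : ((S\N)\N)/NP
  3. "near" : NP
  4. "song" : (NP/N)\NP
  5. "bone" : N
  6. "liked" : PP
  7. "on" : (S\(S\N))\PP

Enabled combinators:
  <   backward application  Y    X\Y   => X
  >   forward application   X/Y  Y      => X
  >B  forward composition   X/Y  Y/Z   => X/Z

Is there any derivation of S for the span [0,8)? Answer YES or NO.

YES

[0,8] S   <
  [0,6] S\N   <
    [0,2] N   >
      [0,1] "plan" : N/(NP/N)
      [1,2] "here" : NP/N
    [2,6] (S\N)\N   >
      [2,3] "idea" : ((S\N)\N)/NP
      [3,6] NP   >
        [3,5] NP/N   <
          [3,4] "near" : NP
          [4,5] "song" : (NP/N)\NP
        [5,6] "bone" : N
  [6,8] S\(S\N)   <
    [6,7] "liked" : PP
    [7,8] "on" : (S\(S\N))\PP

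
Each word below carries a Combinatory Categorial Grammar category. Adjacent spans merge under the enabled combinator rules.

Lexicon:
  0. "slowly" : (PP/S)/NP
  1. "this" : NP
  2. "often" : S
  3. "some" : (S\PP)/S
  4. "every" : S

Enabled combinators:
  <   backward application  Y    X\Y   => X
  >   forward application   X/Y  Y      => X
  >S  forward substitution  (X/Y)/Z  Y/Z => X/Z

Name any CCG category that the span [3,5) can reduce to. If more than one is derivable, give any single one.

S\PP

[0,5] S   <
  [0,3] PP   >
    [0,2] PP/S   >
      [0,1] "slowly" : (PP/S)/NP
      [1,2] "this" : NP
    [2,3] "often" : S
  [3,5] S\PP   >
    [3,4] "some" : (S\PP)/S
    [4,5] "every" : S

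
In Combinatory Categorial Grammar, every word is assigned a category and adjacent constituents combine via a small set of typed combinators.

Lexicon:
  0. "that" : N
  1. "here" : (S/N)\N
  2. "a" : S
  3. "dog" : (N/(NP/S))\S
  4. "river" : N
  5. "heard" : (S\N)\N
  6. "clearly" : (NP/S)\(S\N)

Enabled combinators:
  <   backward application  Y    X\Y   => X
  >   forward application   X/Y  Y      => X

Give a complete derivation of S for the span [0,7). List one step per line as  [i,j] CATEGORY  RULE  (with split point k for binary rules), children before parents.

[0,7] S   >
  [0,2] S/N   <
    [0,1] "that" : N
    [1,2] "here" : (S/N)\N
  [2,7] N   >
    [2,4] N/(NP/S)   <
      [2,3] "a" : S
      [3,4] "dog" : (N/(NP/S))\S
    [4,7] NP/S   <
      [4,6] S\N   <
        [4,5] "river" : N
        [5,6] "heard" : (S\N)\N
      [6,7] "clearly" : (NP/S)\(S\N)

[0,1] N  lex  "that"
[1,2] (S/N)\N  lex  "here"
[0,2] S/N  <  k=1
[2,3] S  lex  "a"
[3,4] (N/(NP/S))\S  lex  "dog"
[2,4] N/(NP/S)  <  k=3
[4,5] N  lex  "river"
[5,6] (S\N)\N  lex  "heard"
[4,6] S\N  <  k=5
[6,7] (NP/S)\(S\N)  lex  "clearly"
[4,7] NP/S  <  k=6
[2,7] N  >  k=4
[0,7] S  >  k=2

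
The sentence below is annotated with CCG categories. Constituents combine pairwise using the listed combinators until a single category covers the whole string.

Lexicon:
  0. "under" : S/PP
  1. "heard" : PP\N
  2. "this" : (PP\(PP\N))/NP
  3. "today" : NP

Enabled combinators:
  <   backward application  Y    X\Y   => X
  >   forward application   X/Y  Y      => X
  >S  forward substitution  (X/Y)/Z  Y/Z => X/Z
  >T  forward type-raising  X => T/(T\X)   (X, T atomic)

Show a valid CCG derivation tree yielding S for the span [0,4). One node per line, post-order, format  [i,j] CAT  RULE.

[0,1] S/PP  lex  "under"
[1,2] PP\N  lex  "heard"
[2,3] (PP\(PP\N))/NP  lex  "this"
[3,4] NP  lex  "today"
[2,4] PP\(PP\N)  >  k=3
[1,4] PP  <  k=2
[0,4] S  >  k=1

[0,4] S   >
  [0,1] "under" : S/PP
  [1,4] PP   <
    [1,2] "heard" : PP\N
    [2,4] PP\(PP\N)   >
      [2,3] "this" : (PP\(PP\N))/NP
      [3,4] "today" : NP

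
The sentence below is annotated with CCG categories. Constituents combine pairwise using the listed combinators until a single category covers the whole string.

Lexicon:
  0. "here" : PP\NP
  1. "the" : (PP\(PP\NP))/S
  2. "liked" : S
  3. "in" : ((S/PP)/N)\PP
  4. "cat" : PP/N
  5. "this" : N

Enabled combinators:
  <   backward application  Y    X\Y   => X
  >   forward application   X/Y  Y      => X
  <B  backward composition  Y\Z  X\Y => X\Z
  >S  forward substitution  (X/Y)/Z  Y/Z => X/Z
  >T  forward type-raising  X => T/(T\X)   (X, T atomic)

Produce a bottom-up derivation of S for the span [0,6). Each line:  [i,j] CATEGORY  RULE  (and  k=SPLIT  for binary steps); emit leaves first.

[0,6] S   >
  [0,5] S/N   >S
    [0,4] (S/PP)/N   <
      [0,3] PP   <
        [0,1] "here" : PP\NP
        [1,3] PP\(PP\NP)   >
          [1,2] "the" : (PP\(PP\NP))/S
          [2,3] "liked" : S
      [3,4] "in" : ((S/PP)/N)\PP
    [4,5] "cat" : PP/N
  [5,6] "this" : N

[0,1] PP\NP  lex  "here"
[1,2] (PP\(PP\NP))/S  lex  "the"
[2,3] S  lex  "liked"
[1,3] PP\(PP\NP)  >  k=2
[0,3] PP  <  k=1
[3,4] ((S/PP)/N)\PP  lex  "in"
[0,4] (S/PP)/N  <  k=3
[4,5] PP/N  lex  "cat"
[0,5] S/N  >S  k=4
[5,6] N  lex  "this"
[0,6] S  >  k=5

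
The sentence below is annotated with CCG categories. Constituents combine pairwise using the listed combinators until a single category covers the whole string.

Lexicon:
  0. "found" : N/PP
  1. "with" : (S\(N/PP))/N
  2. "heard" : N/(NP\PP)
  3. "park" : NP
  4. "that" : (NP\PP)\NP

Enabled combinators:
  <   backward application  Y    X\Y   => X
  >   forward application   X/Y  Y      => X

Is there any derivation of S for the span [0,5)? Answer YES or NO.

YES

[0,5] S   <
  [0,1] "found" : N/PP
  [1,5] S\(N/PP)   >
    [1,2] "with" : (S\(N/PP))/N
    [2,5] N   >
      [2,3] "heard" : N/(NP\PP)
      [3,5] NP\PP   <
        [3,4] "park" : NP
        [4,5] "that" : (NP\PP)\NP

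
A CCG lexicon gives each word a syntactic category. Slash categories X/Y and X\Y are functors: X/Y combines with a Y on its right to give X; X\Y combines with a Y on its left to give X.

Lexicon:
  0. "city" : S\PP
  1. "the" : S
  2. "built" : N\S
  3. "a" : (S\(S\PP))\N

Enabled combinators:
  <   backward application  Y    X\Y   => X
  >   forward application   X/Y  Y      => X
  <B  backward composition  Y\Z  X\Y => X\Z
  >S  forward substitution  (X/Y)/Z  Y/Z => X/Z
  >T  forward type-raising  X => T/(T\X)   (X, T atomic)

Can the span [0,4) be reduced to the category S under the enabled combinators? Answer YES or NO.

[0,4] S   <
  [0,1] "city" : S\PP
  [1,4] S\(S\PP)   <
    [1,3] N   <
      [1,2] "the" : S
      [2,3] "built" : N\S
    [3,4] "a" : (S\(S\PP))\N

YES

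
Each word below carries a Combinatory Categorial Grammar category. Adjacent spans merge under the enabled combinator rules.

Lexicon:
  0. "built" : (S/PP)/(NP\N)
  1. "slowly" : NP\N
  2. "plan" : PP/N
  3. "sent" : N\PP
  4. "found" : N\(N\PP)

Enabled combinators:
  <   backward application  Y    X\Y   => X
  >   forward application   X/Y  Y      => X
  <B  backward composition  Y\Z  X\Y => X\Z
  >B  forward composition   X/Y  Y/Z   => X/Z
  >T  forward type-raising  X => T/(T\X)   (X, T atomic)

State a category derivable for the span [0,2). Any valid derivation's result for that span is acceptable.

S/PP

[0,5] S   >
  [0,3] S/N   >B
    [0,2] S/PP   >
      [0,1] "built" : (S/PP)/(NP\N)
      [1,2] "slowly" : NP\N
    [2,3] "plan" : PP/N
  [3,5] N   <
    [3,4] "sent" : N\PP
    [4,5] "found" : N\(N\PP)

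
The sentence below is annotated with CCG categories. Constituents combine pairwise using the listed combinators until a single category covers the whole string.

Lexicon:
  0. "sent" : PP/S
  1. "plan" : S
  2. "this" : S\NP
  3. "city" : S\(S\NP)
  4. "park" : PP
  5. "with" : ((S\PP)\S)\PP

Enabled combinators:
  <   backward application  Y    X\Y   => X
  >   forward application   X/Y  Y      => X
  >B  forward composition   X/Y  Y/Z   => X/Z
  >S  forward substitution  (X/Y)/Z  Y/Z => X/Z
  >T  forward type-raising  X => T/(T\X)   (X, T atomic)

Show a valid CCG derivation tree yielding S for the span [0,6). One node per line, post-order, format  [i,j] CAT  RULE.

[0,6] S   <
  [0,2] PP   >
    [0,1] "sent" : PP/S
    [1,2] "plan" : S
  [2,6] S\PP   <
    [2,4] S   <
      [2,3] "this" : S\NP
      [3,4] "city" : S\(S\NP)
    [4,6] (S\PP)\S   <
      [4,5] "park" : PP
      [5,6] "with" : ((S\PP)\S)\PP

[0,1] PP/S  lex  "sent"
[1,2] S  lex  "plan"
[0,2] PP  >  k=1
[2,3] S\NP  lex  "this"
[3,4] S\(S\NP)  lex  "city"
[2,4] S  <  k=3
[4,5] PP  lex  "park"
[5,6] ((S\PP)\S)\PP  lex  "with"
[4,6] (S\PP)\S  <  k=5
[2,6] S\PP  <  k=4
[0,6] S  <  k=2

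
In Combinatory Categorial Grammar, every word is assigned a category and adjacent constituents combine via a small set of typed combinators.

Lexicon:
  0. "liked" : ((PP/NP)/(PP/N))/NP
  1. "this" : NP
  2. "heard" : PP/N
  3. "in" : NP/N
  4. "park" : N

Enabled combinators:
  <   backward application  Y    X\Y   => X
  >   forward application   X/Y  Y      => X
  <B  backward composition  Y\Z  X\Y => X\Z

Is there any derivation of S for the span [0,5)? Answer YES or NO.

((PP/NP)/(PP/N))/NP NP PP/N NP/N N
CKY chart[0,5] = {PP}; S ∉ chart

NO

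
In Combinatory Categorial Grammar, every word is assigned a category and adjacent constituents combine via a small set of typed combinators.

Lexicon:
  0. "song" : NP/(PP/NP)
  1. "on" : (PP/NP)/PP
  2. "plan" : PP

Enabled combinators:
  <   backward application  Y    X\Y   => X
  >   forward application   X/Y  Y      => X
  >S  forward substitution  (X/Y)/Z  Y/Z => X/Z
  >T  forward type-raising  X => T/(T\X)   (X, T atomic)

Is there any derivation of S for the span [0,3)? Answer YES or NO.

NO

NP/(PP/NP) (PP/NP)/PP PP
CKY chart[0,3] = {N/(N\NP), NP, NP/(NP\NP), PP/(PP\NP), S/(S\NP)}; S ∉ chart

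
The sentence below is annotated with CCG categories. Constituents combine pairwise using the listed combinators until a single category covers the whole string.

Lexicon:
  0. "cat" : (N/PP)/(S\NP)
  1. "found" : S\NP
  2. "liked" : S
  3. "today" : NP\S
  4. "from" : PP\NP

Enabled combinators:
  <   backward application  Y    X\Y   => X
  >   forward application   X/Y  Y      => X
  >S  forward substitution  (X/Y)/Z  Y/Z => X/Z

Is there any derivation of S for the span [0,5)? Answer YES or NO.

(N/PP)/(S\NP) S\NP S NP\S PP\NP
CKY chart[0,5] = {N}; S ∉ chart

NO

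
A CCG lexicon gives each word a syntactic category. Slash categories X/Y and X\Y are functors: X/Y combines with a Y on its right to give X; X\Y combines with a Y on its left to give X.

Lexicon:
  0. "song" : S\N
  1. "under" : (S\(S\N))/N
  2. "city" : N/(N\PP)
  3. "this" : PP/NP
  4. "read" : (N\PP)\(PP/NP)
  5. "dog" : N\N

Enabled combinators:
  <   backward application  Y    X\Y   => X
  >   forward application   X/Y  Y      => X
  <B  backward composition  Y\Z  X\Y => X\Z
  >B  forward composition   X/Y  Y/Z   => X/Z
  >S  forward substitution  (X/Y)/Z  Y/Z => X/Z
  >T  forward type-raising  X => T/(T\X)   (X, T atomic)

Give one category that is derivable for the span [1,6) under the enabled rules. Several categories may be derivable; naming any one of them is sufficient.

S\(S\N)

[0,6] S   <
  [0,1] "song" : S\N
  [1,6] S\(S\N)   >
    [1,2] "under" : (S\(S\N))/N
    [2,6] N   >
      [2,3] "city" : N/(N\PP)
      [3,6] N\PP   <B
        [3,5] N\PP   <
          [3,4] "this" : PP/NP
          [4,5] "read" : (N\PP)\(PP/NP)
        [5,6] "dog" : N\N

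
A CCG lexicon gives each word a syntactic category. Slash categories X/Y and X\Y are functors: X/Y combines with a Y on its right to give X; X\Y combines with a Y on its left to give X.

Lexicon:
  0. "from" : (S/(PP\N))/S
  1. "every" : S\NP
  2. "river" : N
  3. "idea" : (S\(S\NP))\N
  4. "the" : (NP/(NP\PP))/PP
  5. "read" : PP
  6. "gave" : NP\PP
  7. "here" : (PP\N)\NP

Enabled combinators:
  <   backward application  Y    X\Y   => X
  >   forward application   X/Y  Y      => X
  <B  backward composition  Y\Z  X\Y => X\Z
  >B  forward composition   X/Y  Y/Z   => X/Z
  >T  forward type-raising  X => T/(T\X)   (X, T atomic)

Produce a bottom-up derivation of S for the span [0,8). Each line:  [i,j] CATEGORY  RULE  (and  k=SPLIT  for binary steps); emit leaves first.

[0,8] S   >
  [0,4] S/(PP\N)   >
    [0,1] "from" : (S/(PP\N))/S
    [1,4] S   <
      [1,2] "every" : S\NP
      [2,4] S\(S\NP)   <
        [2,3] "river" : N
        [3,4] "idea" : (S\(S\NP))\N
  [4,8] PP\N   <
    [4,7] NP   >
      [4,6] NP/(NP\PP)   >
        [4,5] "the" : (NP/(NP\PP))/PP
        [5,6] "read" : PP
      [6,7] "gave" : NP\PP
    [7,8] "here" : (PP\N)\NP

[0,1] (S/(PP\N))/S  lex  "from"
[1,2] S\NP  lex  "every"
[2,3] N  lex  "river"
[3,4] (S\(S\NP))\N  lex  "idea"
[2,4] S\(S\NP)  <  k=3
[1,4] S  <  k=2
[0,4] S/(PP\N)  >  k=1
[4,5] (NP/(NP\PP))/PP  lex  "the"
[5,6] PP  lex  "read"
[4,6] NP/(NP\PP)  >  k=5
[6,7] NP\PP  lex  "gave"
[4,7] NP  >  k=6
[7,8] (PP\N)\NP  lex  "here"
[4,8] PP\N  <  k=7
[0,8] S  >  k=4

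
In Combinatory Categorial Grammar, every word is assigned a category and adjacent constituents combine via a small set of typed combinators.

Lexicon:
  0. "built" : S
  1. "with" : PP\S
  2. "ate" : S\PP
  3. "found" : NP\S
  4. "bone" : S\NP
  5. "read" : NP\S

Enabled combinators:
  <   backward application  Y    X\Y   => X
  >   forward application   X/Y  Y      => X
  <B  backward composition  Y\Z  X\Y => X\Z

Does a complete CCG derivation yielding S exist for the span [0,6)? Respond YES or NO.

NO

S PP\S S\PP NP\S S\NP NP\S
CKY chart[0,6] = {NP}; S ∉ chart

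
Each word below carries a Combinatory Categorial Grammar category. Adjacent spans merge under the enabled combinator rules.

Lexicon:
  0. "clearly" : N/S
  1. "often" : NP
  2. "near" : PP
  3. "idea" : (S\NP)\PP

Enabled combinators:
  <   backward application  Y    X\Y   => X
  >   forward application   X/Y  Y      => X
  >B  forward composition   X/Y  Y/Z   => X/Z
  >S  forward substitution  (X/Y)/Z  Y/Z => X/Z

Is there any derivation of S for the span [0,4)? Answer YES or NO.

N/S NP PP (S\NP)\PP
CKY chart[0,4] = {N}; S ∉ chart

NO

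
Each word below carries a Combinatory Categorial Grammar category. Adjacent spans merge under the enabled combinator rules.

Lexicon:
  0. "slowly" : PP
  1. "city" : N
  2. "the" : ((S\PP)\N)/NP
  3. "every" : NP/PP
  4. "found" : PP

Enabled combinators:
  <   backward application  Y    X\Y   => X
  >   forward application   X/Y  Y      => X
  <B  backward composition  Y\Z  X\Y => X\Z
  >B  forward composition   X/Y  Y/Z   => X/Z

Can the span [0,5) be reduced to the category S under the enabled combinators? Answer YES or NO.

[0,5] S   <
  [0,1] "slowly" : PP
  [1,5] S\PP   <
    [1,2] "city" : N
    [2,5] (S\PP)\N   >
      [2,3] "the" : ((S\PP)\N)/NP
      [3,5] NP   >
        [3,4] "every" : NP/PP
        [4,5] "found" : PP

YES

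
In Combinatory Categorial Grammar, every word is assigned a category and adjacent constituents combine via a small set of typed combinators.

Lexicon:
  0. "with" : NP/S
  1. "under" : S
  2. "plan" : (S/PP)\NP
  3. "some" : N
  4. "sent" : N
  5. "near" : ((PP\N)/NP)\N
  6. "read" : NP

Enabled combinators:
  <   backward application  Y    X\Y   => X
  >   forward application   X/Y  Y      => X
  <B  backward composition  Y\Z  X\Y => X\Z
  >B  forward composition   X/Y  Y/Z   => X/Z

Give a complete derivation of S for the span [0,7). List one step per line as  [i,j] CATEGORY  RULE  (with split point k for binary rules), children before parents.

[0,1] NP/S  lex  "with"
[1,2] S  lex  "under"
[0,2] NP  >  k=1
[2,3] (S/PP)\NP  lex  "plan"
[0,3] S/PP  <  k=2
[3,4] N  lex  "some"
[4,5] N  lex  "sent"
[5,6] ((PP\N)/NP)\N  lex  "near"
[4,6] (PP\N)/NP  <  k=5
[6,7] NP  lex  "read"
[4,7] PP\N  >  k=6
[3,7] PP  <  k=4
[0,7] S  >  k=3

[0,7] S   >
  [0,3] S/PP   <
    [0,2] NP   >
      [0,1] "with" : NP/S
      [1,2] "under" : S
    [2,3] "plan" : (S/PP)\NP
  [3,7] PP   <
    [3,4] "some" : N
    [4,7] PP\N   >
      [4,6] (PP\N)/NP   <
        [4,5] "sent" : N
        [5,6] "near" : ((PP\N)/NP)\N
      [6,7] "read" : NP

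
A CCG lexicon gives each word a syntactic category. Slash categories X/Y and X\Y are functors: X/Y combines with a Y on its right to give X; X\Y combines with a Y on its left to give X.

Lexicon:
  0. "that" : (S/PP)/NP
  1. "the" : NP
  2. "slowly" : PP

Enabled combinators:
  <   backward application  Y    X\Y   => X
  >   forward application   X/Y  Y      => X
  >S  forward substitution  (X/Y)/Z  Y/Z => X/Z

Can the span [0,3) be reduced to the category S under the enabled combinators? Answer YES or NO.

YES

[0,3] S   >
  [0,2] S/PP   >
    [0,1] "that" : (S/PP)/NP
    [1,2] "the" : NP
  [2,3] "slowly" : PP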